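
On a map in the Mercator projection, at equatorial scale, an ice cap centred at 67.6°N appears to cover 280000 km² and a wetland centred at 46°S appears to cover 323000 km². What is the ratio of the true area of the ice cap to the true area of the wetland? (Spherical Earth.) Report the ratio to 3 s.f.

0.261

Mercator's areal exaggeration is sec²φ; hence true area = (apparent area) · cos²φ.
True area of ice cap: 280000 × cos²(67.6°) = 280000 × 0.1452 = 40660 km².
True area of wetland: 323000 × cos²(46°) = 323000 × 0.4826 = 155900 km².
Ratio = 40660 / 155900 ≈ 0.261.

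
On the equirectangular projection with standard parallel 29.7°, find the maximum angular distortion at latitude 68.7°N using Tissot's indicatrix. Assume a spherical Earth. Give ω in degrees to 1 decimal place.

48.4°

In the equirectangular projection with standard parallel φ₀ = 29.7° (x = Rλ cos φ₀, y = Rφ), meridians are true-scale (h = 1) and the parallel scale is k = cos φ₀ / cos φ.
At 68.7°: h = 1.000, k = 2.391; principal scales a = 2.391, b = 1.000.
sin(ω/2) = (a − b)/(a + b) = 1.391/3.391 = 0.4103, so ω = 2 arcsin(0.4103) ≈ 48.4°.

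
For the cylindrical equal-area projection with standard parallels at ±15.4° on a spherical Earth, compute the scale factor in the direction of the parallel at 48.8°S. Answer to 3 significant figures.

1.46

Cylindrical equal-area (φ₀ = 15.4°): h = cos φ / cos 15.4° along meridians, k = cos 15.4° / cos φ along parallels; h·k = 1.
k = cos 15.4° / cos 48.8° = 0.9641/0.6587 = 1.464.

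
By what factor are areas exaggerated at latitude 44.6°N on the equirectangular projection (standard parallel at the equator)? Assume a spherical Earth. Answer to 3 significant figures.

1.40

For the equirectangular projection with φ₀ = 0 (plate carrée), h = 1 along meridians and k = sec φ along parallels.
Areal scale = h·k = 1 × sec φ; at 44.6°, h = 1.000, k = 1.404, so h·k = 1.404.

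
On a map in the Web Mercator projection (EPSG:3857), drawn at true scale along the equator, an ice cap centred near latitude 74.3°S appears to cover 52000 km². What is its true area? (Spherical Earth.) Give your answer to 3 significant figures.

3810 km²

Mercator is conformal, so the point scale is isotropic: h = k = sec φ = 1/cos φ.
Areal scale = k² = sec²φ = 1/cos²(74.3°) = 1/0.2706² = 13.66.
True area = apparent / (areal scale) = 52000 / 13.66 ≈ 3810 km².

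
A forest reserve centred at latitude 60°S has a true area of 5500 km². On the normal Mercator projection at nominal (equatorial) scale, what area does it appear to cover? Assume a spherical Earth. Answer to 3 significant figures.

22000 km²

The Mercator projection is conformal; its linear scale factor is the same in every direction and equals sec φ = 1/cos φ.
Areal scale = k² = sec²φ = 1/cos²(60°) = 1/0.5000² = 4.000.
Apparent area = 5500 × 4.000 ≈ 22000 km².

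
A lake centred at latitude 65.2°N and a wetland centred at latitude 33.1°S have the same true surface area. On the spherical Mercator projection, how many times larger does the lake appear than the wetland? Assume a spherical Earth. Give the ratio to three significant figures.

On Mercator, area is exaggerated by sec²φ = 1/cos²φ.
At 65.2°: sec²(65.2°) = 1/0.4195² = 5.684.
At 33.1°: sec²(33.1°) = 1/0.8377² = 1.425.
Ratio = 5.684/1.425 = cos²(33.1°)/cos²(65.2°) ≈ 3.99.

3.99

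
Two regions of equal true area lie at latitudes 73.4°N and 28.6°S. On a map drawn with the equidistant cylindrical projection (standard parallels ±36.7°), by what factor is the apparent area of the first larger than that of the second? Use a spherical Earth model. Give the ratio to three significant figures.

The equidistant cylindrical projection with φ₀ = 36.7° has h = 1 (meridians true) and k = cos φ₀ / cos φ along parallels.
Areal scale at 73.4°: h·k = 1.000 × 2.806 = 2.806.
Areal scale at 28.6°: h·k = 1.000 × 0.9132 = 0.9132.
Ratio = 2.806/0.9132 ≈ 3.07.

3.07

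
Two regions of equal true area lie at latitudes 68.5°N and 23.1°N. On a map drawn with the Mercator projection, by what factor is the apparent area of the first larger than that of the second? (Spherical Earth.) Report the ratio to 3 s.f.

Mercator areal scale is sec²φ.
At 68.5°: sec²(68.5°) = 1/0.3665² = 7.445.
At 23.1°: sec²(23.1°) = 1/0.9198² = 1.182.
Ratio = 7.445/1.182 = cos²(23.1°)/cos²(68.5°) ≈ 6.30.

6.30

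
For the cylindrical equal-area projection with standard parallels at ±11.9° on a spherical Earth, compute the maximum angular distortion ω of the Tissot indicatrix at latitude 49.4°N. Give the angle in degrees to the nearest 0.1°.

45.5°

For cylindrical equal-area with standard parallel φ₀, h = cos φ / cos φ₀ and k = cos φ₀ / cos φ, so h·k = 1.
At 49.4°: h = 0.6651, k = 1.504; principal scales a = 1.504, b = 0.6651.
sin(ω/2) = (a − b)/(a + b) = 0.8385/2.169 = 0.3867, so ω = 2 arcsin(0.3867) ≈ 45.5°.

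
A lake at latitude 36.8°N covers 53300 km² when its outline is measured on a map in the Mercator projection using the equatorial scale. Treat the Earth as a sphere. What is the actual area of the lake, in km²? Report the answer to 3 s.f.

34200 km²

Mercator is conformal, so the point scale is isotropic: h = k = sec φ = 1/cos φ.
Areal scale = k² = sec²φ = 1/cos²(36.8°) = 1/0.8007² = 1.560.
True area = apparent / (areal scale) = 53300 / 1.560 ≈ 34200 km².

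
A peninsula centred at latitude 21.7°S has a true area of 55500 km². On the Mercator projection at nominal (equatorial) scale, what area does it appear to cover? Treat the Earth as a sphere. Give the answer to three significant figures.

The Mercator projection is conformal; its linear scale factor is the same in every direction and equals sec φ = 1/cos φ.
Areal scale = k² = sec²φ = 1/cos²(21.7°) = 1/0.9291² = 1.158.
Apparent area = 55500 × 1.158 ≈ 64300 km².

64300 km²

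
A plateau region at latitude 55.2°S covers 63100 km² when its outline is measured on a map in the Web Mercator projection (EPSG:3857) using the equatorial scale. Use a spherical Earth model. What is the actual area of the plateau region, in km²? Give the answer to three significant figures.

20600 km²

Mercator is conformal, so the point scale is isotropic: h = k = sec φ = 1/cos φ.
Areal scale = k² = sec²φ = 1/cos²(55.2°) = 1/0.5707² = 3.070.
True area = apparent / (areal scale) = 63100 / 3.070 ≈ 20600 km².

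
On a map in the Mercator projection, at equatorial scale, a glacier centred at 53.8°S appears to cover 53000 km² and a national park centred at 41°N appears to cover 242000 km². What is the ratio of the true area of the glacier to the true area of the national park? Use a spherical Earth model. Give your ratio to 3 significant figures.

Mercator's areal exaggeration is sec²φ; hence true area = (apparent area) · cos²φ.
True area of glacier: 53000 × cos²(53.8°) = 53000 × 0.3488 = 18490 km².
True area of national park: 242000 × cos²(41°) = 242000 × 0.5696 = 137800 km².
Ratio = 18490 / 137800 ≈ 0.134.

0.134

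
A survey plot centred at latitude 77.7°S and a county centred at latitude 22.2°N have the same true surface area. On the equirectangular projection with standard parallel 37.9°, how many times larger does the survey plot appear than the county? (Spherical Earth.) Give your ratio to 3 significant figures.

4.35

With standard parallel φ₀ = 37.9°, the equirectangular projection gives x = Rλ cos φ₀, y = Rφ, so h = 1 and k = cos 37.9° / cos φ.
Areal scale at 77.7°: h·k = 1.000 × 3.704 = 3.704.
Areal scale at 22.2°: h·k = 1.000 × 0.8523 = 0.8523.
Ratio = 3.704/0.8523 ≈ 4.35.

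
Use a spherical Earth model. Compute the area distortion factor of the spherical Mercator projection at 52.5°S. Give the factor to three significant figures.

The Mercator projection is conformal; its linear scale factor is the same in every direction and equals sec φ = 1/cos φ.
Areal scale = k² = sec²φ = 1/cos²(52.5°) = 1/0.6088² = 2.698.

2.70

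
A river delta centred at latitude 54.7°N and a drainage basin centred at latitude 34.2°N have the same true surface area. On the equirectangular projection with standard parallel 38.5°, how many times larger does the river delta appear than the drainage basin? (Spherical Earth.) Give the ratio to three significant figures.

The equidistant cylindrical projection with φ₀ = 38.5° has h = 1 (meridians true) and k = cos φ₀ / cos φ along parallels.
Areal scale at 54.7°: h·k = 1.000 × 1.354 = 1.354.
Areal scale at 34.2°: h·k = 1.000 × 0.9462 = 0.9462.
Ratio = 1.354/0.9462 ≈ 1.43.

1.43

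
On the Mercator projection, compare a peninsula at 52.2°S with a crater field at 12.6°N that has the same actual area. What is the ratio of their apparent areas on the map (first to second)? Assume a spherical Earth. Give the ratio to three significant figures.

Mercator is conformal with k = sec φ, so areal scale = k² = sec²φ.
At 52.2°: sec²(52.2°) = 1/0.6129² = 2.662.
At 12.6°: sec²(12.6°) = 1/0.9759² = 1.050.
Ratio = 2.662/1.050 = cos²(12.6°)/cos²(52.2°) ≈ 2.54.

2.54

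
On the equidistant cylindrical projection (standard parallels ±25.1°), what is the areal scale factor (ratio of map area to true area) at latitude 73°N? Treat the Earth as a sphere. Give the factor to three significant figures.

3.10

In the equirectangular projection with standard parallel φ₀ = 25.1° (x = Rλ cos φ₀, y = Rφ), meridians are true-scale (h = 1) and the parallel scale is k = cos φ₀ / cos φ.
Areal scale = h·k = 1 × cos φ₀ / cos φ; at 73°, h = 1.000, k = 3.097, so h·k = 3.097.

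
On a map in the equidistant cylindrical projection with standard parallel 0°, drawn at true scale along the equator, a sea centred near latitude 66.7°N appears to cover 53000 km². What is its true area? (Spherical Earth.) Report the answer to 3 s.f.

For the equirectangular projection with φ₀ = 0 (plate carrée), h = 1 along meridians and k = sec φ along parallels.
Areal scale = h·k = 1 × sec φ; at 66.7°, h = 1.000, k = 2.528, so h·k = 2.528.
True area = apparent / (areal scale) = 53000 / 2.528 ≈ 21000 km².

21000 km²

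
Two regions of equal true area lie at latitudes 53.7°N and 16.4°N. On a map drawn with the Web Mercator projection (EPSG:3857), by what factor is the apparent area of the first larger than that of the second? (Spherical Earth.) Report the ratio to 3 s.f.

Mercator areal scale is sec²φ.
At 53.7°: sec²(53.7°) = 1/0.5920² = 2.853.
At 16.4°: sec²(16.4°) = 1/0.9593² = 1.087.
Ratio = 2.853/1.087 = cos²(16.4°)/cos²(53.7°) ≈ 2.63.

2.63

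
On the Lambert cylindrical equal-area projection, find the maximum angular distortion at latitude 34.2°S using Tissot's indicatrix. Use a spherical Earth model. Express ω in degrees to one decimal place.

21.6°

The Lambert cylindrical equal-area projection is the cylindrical equal-area projection with its standard parallel at the equator (φ₀ = 0). A cylindrical equal-area projection with standard parallel φ₀ has meridian scale h = cos φ / cos φ₀ and parallel scale k = cos φ₀ / cos φ (so areas are preserved, h·k = 1).
At 34.2°: h = 0.8271, k = 1.209; principal scales a = 1.209, b = 0.8271.
sin(ω/2) = (a − b)/(a + b) = 0.3820/2.036 = 0.1876, so ω = 2 arcsin(0.1876) ≈ 21.6°.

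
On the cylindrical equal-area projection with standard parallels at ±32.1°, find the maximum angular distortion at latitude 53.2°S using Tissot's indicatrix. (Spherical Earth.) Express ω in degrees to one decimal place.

For cylindrical equal-area with standard parallel φ₀, h = cos φ / cos φ₀ and k = cos φ₀ / cos φ, so h·k = 1.
At 53.2°: h = 0.7071, k = 1.414; principal scales a = 1.414, b = 0.7071.
sin(ω/2) = (a − b)/(a + b) = 0.7070/2.121 = 0.3333, so ω = 2 arcsin(0.3333) ≈ 38.9°.

38.9°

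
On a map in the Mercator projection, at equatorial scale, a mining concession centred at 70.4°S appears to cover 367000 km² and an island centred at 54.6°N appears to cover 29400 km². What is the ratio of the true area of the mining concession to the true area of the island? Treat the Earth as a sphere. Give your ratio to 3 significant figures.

Since Mercator area scale is 1/cos²φ, the true area equals the apparent area multiplied by cos²φ.
True area of mining concession: 367000 × cos²(70.4°) = 367000 × 0.1125 = 41300 km².
True area of island: 29400 × cos²(54.6°) = 29400 × 0.3356 = 9866 km².
Ratio = 41300 / 9866 ≈ 4.19.

4.19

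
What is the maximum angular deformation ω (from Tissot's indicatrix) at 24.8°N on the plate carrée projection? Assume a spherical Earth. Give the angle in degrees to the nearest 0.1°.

5.5°

Plate carrée maps x = Rλ, y = Rφ. The meridian scale is h = 1 and the parallel scale is k = 1/cos φ = sec φ.
At 24.8°: h = 1.000, k = 1.102; principal scales a = 1.102, b = 1.000.
sin(ω/2) = (a − b)/(a + b) = 0.1016/2.102 = 0.04834, so ω = 2 arcsin(0.04834) ≈ 5.5°.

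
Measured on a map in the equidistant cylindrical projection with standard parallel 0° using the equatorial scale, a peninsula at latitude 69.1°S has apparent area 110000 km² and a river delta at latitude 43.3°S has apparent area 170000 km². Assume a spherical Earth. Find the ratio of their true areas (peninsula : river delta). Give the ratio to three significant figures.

On the plate carrée, areal scale = h·k = 1 × sec φ, so true area = apparent × cos φ.
True area of peninsula: 110000 × cos(69.1°) = 110000 × 0.3567 = 39240 km².
True area of river delta: 170000 × cos(43.3°) = 170000 × 0.7278 = 123700 km².
Ratio = 39240 / 123700 ≈ 0.317.

0.317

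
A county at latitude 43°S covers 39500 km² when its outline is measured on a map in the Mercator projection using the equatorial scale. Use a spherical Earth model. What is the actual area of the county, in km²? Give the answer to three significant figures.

21100 km²

The Mercator projection is conformal; its linear scale factor is the same in every direction and equals sec φ = 1/cos φ.
Areal scale = k² = sec²φ = 1/cos²(43°) = 1/0.7314² = 1.870.
True area = apparent / (areal scale) = 39500 / 1.870 ≈ 21100 km².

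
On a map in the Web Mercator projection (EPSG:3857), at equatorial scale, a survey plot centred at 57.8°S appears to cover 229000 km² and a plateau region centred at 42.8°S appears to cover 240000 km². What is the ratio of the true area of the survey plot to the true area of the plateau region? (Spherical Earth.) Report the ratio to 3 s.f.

0.503

Mercator's areal exaggeration is sec²φ; hence true area = (apparent area) · cos²φ.
True area of survey plot: 229000 × cos²(57.8°) = 229000 × 0.2840 = 65030 km².
True area of plateau region: 240000 × cos²(42.8°) = 240000 × 0.5384 = 129200 km².
Ratio = 65030 / 129200 ≈ 0.503.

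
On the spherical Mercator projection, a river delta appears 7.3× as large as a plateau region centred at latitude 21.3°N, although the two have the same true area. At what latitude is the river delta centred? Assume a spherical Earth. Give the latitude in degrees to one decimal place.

On Mercator, (apparent₁)/(apparent₂) = sec²φ₁ / sec²φ₂ when true areas are equal.
cos²φ₂ / cos²φ₁ = 7.3  ⇒  cos φ₁ = cos 21.3° / √7.3 = 0.9317/2.702 = 0.3448.
φ₁ = arccos(0.3448) ≈ 69.8°.

69.8°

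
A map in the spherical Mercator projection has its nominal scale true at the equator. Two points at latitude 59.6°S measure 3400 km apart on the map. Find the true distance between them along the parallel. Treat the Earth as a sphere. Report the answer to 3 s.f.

Mercator is conformal, so the point scale is isotropic: h = k = sec φ = 1/cos φ.
Along the parallel at 59.6°, map distances are exaggerated by k = sec 59.6° = 1.976.
True distance = 3400 / 1.976 = 3400 × cos 59.6° ≈ 1720 km.

1720 km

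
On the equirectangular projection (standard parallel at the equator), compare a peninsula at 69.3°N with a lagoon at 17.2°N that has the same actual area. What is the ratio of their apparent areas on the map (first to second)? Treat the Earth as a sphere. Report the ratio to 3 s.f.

Plate carrée maps x = Rλ, y = Rφ. The meridian scale is h = 1 and the parallel scale is k = 1/cos φ = sec φ.
Areal scale at 69.3°: h·k = 1.000 × 2.829 = 2.829.
Areal scale at 17.2°: h·k = 1.000 × 1.047 = 1.047.
Ratio = 2.829/1.047 ≈ 2.70.

2.70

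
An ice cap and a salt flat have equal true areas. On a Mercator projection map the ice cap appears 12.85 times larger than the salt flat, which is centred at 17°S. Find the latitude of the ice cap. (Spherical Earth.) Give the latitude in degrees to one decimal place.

74.5°

Mercator areal scale is sec²φ, so apparent-area ratio = sec²φ₁ / sec²φ₂ = cos²φ₂ / cos²φ₁.
cos²φ₂ / cos²φ₁ = 12.85  ⇒  cos φ₁ = cos 17° / √12.85 = 0.9563/3.585 = 0.2668.
φ₁ = arccos(0.2668) ≈ 74.5°.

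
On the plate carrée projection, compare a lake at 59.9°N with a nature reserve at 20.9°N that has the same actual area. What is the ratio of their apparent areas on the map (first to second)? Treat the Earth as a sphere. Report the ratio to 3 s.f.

For the equirectangular projection with φ₀ = 0 (plate carrée), h = 1 along meridians and k = sec φ along parallels.
Areal scale at 59.9°: h·k = 1.000 × 1.994 = 1.994.
Areal scale at 20.9°: h·k = 1.000 × 1.070 = 1.070.
Ratio = 1.994/1.070 ≈ 1.86.

1.86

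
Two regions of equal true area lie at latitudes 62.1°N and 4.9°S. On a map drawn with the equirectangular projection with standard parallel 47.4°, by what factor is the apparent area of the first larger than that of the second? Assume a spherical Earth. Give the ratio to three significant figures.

2.13

In the equirectangular projection with standard parallel φ₀ = 47.4° (x = Rλ cos φ₀, y = Rφ), meridians are true-scale (h = 1) and the parallel scale is k = cos φ₀ / cos φ.
Areal scale at 62.1°: h·k = 1.000 × 1.447 = 1.447.
Areal scale at 4.9°: h·k = 1.000 × 0.6794 = 0.6794.
Ratio = 1.447/0.6794 ≈ 2.13.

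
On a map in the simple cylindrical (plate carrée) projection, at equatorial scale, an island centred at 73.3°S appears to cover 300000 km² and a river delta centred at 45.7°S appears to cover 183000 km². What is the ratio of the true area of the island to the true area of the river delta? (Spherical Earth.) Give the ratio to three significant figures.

On the plate carrée, areal scale = h·k = 1 × sec φ, so true area = apparent × cos φ.
True area of island: 300000 × cos(73.3°) = 300000 × 0.2874 = 86210 km².
True area of river delta: 183000 × cos(45.7°) = 183000 × 0.6984 = 127800 km².
Ratio = 86210 / 127800 ≈ 0.675.

0.675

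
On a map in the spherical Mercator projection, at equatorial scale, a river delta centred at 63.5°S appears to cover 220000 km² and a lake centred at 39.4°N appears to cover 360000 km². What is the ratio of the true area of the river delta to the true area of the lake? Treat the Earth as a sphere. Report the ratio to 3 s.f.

Since Mercator area scale is 1/cos²φ, the true area equals the apparent area multiplied by cos²φ.
True area of river delta: 220000 × cos²(63.5°) = 220000 × 0.1991 = 43800 km².
True area of lake: 360000 × cos²(39.4°) = 360000 × 0.5971 = 215000 km².
Ratio = 43800 / 215000 ≈ 0.204.

0.204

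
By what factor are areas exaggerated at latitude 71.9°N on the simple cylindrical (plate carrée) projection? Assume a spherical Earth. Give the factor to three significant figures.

For the equirectangular projection with φ₀ = 0 (plate carrée), h = 1 along meridians and k = sec φ along parallels.
Areal scale = h·k = 1 × sec φ; at 71.9°, h = 1.000, k = 3.219, so h·k = 3.219.

3.22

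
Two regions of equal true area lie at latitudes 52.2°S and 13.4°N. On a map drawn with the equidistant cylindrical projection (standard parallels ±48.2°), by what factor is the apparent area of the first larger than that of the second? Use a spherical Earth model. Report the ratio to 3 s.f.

1.59

In the equirectangular projection with standard parallel φ₀ = 48.2° (x = Rλ cos φ₀, y = Rφ), meridians are true-scale (h = 1) and the parallel scale is k = cos φ₀ / cos φ.
Areal scale at 52.2°: h·k = 1.000 × 1.087 = 1.087.
Areal scale at 13.4°: h·k = 1.000 × 0.6852 = 0.6852.
Ratio = 1.087/0.6852 ≈ 1.59.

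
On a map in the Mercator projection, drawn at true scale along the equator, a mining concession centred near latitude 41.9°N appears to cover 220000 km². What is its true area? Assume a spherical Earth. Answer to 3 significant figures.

The Mercator projection is conformal; its linear scale factor is the same in every direction and equals sec φ = 1/cos φ.
Areal scale = k² = sec²φ = 1/cos²(41.9°) = 1/0.7443² = 1.805.
True area = apparent / (areal scale) = 220000 / 1.805 ≈ 122000 km².

122000 km²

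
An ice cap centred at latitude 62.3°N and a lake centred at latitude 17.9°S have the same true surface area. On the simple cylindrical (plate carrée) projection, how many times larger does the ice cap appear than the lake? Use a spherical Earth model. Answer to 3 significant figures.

For the equirectangular projection with φ₀ = 0 (plate carrée), h = 1 along meridians and k = sec φ along parallels.
Areal scale at 62.3°: h·k = 1.000 × 2.151 = 2.151.
Areal scale at 17.9°: h·k = 1.000 × 1.051 = 1.051.
Ratio = 2.151/1.051 ≈ 2.05.

2.05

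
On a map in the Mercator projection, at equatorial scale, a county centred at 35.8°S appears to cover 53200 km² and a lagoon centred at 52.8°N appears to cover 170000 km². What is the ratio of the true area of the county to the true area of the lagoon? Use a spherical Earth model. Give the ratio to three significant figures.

Mercator's areal exaggeration is sec²φ; hence true area = (apparent area) · cos²φ.
True area of county: 53200 × cos²(35.8°) = 53200 × 0.6578 = 35000 km².
True area of lagoon: 170000 × cos²(52.8°) = 170000 × 0.3655 = 62140 km².
Ratio = 35000 / 62140 ≈ 0.563.

0.563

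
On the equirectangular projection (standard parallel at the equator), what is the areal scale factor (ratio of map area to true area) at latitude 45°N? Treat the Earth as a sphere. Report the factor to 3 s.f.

Plate carrée maps x = Rλ, y = Rφ. The meridian scale is h = 1 and the parallel scale is k = 1/cos φ = sec φ.
Areal scale = h·k = 1 × sec φ; at 45°, h = 1.000, k = 1.414, so h·k = 1.414.

1.41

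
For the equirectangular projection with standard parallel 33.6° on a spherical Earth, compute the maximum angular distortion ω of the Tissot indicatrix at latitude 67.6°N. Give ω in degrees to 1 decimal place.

43.7°

With standard parallel φ₀ = 33.6°, the equirectangular projection gives x = Rλ cos φ₀, y = Rφ, so h = 1 and k = cos 33.6° / cos φ.
At 67.6°: h = 1.000, k = 2.186; principal scales a = 2.186, b = 1.000.
sin(ω/2) = (a − b)/(a + b) = 1.186/3.186 = 0.3722, so ω = 2 arcsin(0.3722) ≈ 43.7°.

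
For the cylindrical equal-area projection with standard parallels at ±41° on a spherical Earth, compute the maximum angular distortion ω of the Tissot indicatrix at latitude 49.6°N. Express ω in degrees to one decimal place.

17.4°

For cylindrical equal-area with standard parallel φ₀, h = cos φ / cos φ₀ and k = cos φ₀ / cos φ, so h·k = 1.
At 49.6°: h = 0.8588, k = 1.164; principal scales a = 1.164, b = 0.8588.
sin(ω/2) = (a − b)/(a + b) = 0.3057/2.023 = 0.1511, so ω = 2 arcsin(0.1511) ≈ 17.4°.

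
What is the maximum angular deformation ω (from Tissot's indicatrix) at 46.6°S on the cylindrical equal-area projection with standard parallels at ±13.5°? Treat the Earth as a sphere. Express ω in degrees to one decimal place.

39.0°

Cylindrical equal-area (φ₀ = 13.5°): h = cos φ / cos 13.5° along meridians, k = cos 13.5° / cos φ along parallels; h·k = 1.
At 46.6°: h = 0.7066, k = 1.415; principal scales a = 1.415, b = 0.7066.
sin(ω/2) = (a − b)/(a + b) = 0.7086/2.122 = 0.3340, so ω = 2 arcsin(0.3340) ≈ 39.0°.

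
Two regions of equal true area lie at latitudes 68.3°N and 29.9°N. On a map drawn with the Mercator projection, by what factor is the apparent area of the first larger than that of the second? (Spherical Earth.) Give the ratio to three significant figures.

Mercator areal scale is sec²φ.
At 68.3°: sec²(68.3°) = 1/0.3697² = 7.315.
At 29.9°: sec²(29.9°) = 1/0.8669² = 1.331.
Ratio = 7.315/1.331 = cos²(29.9°)/cos²(68.3°) ≈ 5.50.

5.50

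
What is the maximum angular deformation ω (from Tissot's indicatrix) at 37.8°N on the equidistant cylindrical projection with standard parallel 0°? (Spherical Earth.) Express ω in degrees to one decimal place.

13.5°

In the plate carrée (x = Rλ, y = Rφ), meridians are true-scale (h = 1) and parallels are stretched by k = sec φ.
At 37.8°: h = 1.000, k = 1.266; principal scales a = 1.266, b = 1.000.
sin(ω/2) = (a − b)/(a + b) = 0.2656/2.266 = 0.1172, so ω = 2 arcsin(0.1172) ≈ 13.5°.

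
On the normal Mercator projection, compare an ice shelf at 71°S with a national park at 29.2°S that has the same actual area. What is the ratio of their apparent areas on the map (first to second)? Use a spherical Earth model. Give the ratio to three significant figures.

7.19

Mercator areal scale is sec²φ.
At 71°: sec²(71°) = 1/0.3256² = 9.434.
At 29.2°: sec²(29.2°) = 1/0.8729² = 1.312.
Ratio = 9.434/1.312 = cos²(29.2°)/cos²(71°) ≈ 7.19.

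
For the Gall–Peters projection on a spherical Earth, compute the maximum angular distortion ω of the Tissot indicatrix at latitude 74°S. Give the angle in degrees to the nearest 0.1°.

Gall–Peters is a cylindrical equal-area projection with standard parallels at ±45°. Cylindrical equal-area (φ₀ = 45°): h = cos φ / cos 45° along meridians, k = cos 45° / cos φ along parallels; h·k = 1.
At 74°: h = 0.3898, k = 2.565; principal scales a = 2.565, b = 0.3898.
sin(ω/2) = (a − b)/(a + b) = 2.176/2.955 = 0.7362, so ω = 2 arcsin(0.7362) ≈ 94.8°.

94.8°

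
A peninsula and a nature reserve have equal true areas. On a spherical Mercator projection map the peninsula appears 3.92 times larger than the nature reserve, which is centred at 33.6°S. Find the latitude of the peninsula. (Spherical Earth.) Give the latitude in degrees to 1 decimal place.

65.1°

Mercator areal scale is sec²φ, so apparent-area ratio = sec²φ₁ / sec²φ₂ = cos²φ₂ / cos²φ₁.
cos²φ₂ / cos²φ₁ = 3.92  ⇒  cos φ₁ = cos 33.6° / √3.92 = 0.8329/1.980 = 0.4207.
φ₁ = arccos(0.4207) ≈ 65.1°.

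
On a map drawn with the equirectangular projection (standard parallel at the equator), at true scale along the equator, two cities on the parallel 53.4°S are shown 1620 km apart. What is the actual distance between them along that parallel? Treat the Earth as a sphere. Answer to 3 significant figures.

For the equirectangular projection with φ₀ = 0 (plate carrée), h = 1 along meridians and k = sec φ along parallels.
Along the parallel at 53.4°, map distances are exaggerated by k = sec 53.4° = 1.677.
True distance = 1620 / 1.677 = 1620 × cos 53.4° ≈ 966 km.

966 km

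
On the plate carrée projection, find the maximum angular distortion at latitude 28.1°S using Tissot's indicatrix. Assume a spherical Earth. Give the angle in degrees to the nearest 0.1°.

7.2°

Plate carrée maps x = Rλ, y = Rφ. The meridian scale is h = 1 and the parallel scale is k = 1/cos φ = sec φ.
At 28.1°: h = 1.000, k = 1.134; principal scales a = 1.134, b = 1.000.
sin(ω/2) = (a − b)/(a + b) = 0.1336/2.134 = 0.06263, so ω = 2 arcsin(0.06263) ≈ 7.2°.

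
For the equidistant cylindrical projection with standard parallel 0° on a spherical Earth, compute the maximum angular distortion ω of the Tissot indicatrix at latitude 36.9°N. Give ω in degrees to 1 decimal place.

12.8°

Plate carrée maps x = Rλ, y = Rφ. The meridian scale is h = 1 and the parallel scale is k = 1/cos φ = sec φ.
At 36.9°: h = 1.000, k = 1.250; principal scales a = 1.250, b = 1.000.
sin(ω/2) = (a − b)/(a + b) = 0.2505/2.250 = 0.1113, so ω = 2 arcsin(0.1113) ≈ 12.8°.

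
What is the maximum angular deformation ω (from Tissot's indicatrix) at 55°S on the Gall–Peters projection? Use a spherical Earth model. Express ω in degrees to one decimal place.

The Gall–Peters projection is cylindrical equal-area with φ₀ = 45°. For cylindrical equal-area with standard parallel φ₀, h = cos φ / cos φ₀ and k = cos φ₀ / cos φ, so h·k = 1.
At 55°: h = 0.8112, k = 1.233; principal scales a = 1.233, b = 0.8112.
sin(ω/2) = (a − b)/(a + b) = 0.4216/2.044 = 0.2063, so ω = 2 arcsin(0.2063) ≈ 23.8°.

23.8°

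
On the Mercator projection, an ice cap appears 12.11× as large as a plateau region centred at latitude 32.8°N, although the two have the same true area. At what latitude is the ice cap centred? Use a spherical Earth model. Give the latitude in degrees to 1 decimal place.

76.0°

On Mercator, (apparent₁)/(apparent₂) = sec²φ₁ / sec²φ₂ when true areas are equal.
cos²φ₂ / cos²φ₁ = 12.11  ⇒  cos φ₁ = cos 32.8° / √12.11 = 0.8406/3.480 = 0.2415.
φ₁ = arccos(0.2415) ≈ 76.0°.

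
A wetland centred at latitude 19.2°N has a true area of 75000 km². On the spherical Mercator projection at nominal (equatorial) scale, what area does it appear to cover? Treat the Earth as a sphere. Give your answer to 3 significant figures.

For Mercator, h = k = sec φ (a conformal cylindrical projection has a single point scale, 1/cos φ).
Areal scale = k² = sec²φ = 1/cos²(19.2°) = 1/0.9444² = 1.121.
Apparent area = 75000 × 1.121 ≈ 84100 km².

84100 km²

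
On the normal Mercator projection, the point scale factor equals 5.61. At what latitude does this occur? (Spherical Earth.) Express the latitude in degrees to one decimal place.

79.7°

Mercator scale is k = sec φ = 1/cos φ.
1/cos φ = 5.61  ⇒  cos φ = 0.1783  ⇒  φ = arccos(0.1783) ≈ 79.7°.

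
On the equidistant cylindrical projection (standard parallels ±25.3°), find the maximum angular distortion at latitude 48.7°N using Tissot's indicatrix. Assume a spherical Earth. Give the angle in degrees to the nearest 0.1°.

With standard parallel φ₀ = 25.3°, the equirectangular projection gives x = Rλ cos φ₀, y = Rφ, so h = 1 and k = cos 25.3° / cos φ.
At 48.7°: h = 1.000, k = 1.370; principal scales a = 1.370, b = 1.000.
sin(ω/2) = (a − b)/(a + b) = 0.3698/2.370 = 0.1561, so ω = 2 arcsin(0.1561) ≈ 18.0°.

18.0°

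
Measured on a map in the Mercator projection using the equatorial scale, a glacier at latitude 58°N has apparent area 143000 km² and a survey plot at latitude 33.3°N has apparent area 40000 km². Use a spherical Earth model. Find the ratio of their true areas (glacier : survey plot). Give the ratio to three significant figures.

Mercator's areal exaggeration is sec²φ; hence true area = (apparent area) · cos²φ.
True area of glacier: 143000 × cos²(58°) = 143000 × 0.2808 = 40160 km².
True area of survey plot: 40000 × cos²(33.3°) = 40000 × 0.6986 = 27940 km².
Ratio = 40160 / 27940 ≈ 1.44.

1.44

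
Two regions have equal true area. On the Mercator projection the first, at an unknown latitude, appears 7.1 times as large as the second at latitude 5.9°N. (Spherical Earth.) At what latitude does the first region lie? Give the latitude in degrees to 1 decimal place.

Mercator areal scale is sec²φ, so apparent-area ratio = sec²φ₁ / sec²φ₂ = cos²φ₂ / cos²φ₁.
cos²φ₂ / cos²φ₁ = 7.1  ⇒  cos φ₁ = cos 5.9° / √7.1 = 0.9947/2.665 = 0.3733.
φ₁ = arccos(0.3733) ≈ 68.1°.

68.1°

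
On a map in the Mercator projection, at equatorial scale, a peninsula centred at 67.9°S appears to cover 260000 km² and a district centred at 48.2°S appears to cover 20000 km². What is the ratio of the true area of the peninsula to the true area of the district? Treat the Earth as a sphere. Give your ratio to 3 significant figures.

On Mercator the areal scale is sec²φ, so true area = apparent × cos²φ.
True area of peninsula: 260000 × cos²(67.9°) = 260000 × 0.1415 = 36800 km².
True area of district: 20000 × cos²(48.2°) = 20000 × 0.4443 = 8885 km².
Ratio = 36800 / 8885 ≈ 4.14.

4.14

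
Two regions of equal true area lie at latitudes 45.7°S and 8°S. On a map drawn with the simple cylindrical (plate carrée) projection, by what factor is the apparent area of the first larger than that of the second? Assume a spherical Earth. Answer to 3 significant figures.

1.42

For the equirectangular projection with φ₀ = 0 (plate carrée), h = 1 along meridians and k = sec φ along parallels.
Areal scale at 45.7°: h·k = 1.000 × 1.432 = 1.432.
Areal scale at 8°: h·k = 1.000 × 1.010 = 1.010.
Ratio = 1.432/1.010 ≈ 1.42.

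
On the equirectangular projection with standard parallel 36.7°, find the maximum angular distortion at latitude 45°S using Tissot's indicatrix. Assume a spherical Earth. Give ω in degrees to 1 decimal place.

The equidistant cylindrical projection with φ₀ = 36.7° has h = 1 (meridians true) and k = cos φ₀ / cos φ along parallels.
At 45°: h = 1.000, k = 1.134; principal scales a = 1.134, b = 1.000.
sin(ω/2) = (a − b)/(a + b) = 0.1339/2.134 = 0.06274, so ω = 2 arcsin(0.06274) ≈ 7.2°.

7.2°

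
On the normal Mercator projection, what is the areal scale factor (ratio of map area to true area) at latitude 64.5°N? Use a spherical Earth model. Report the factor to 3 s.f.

5.40

The Mercator projection is conformal; its linear scale factor is the same in every direction and equals sec φ = 1/cos φ.
Areal scale = k² = sec²φ = 1/cos²(64.5°) = 1/0.4305² = 5.395.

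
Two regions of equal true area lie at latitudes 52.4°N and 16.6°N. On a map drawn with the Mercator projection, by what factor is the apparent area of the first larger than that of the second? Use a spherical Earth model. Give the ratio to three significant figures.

On Mercator, area is exaggerated by sec²φ = 1/cos²φ.
At 52.4°: sec²(52.4°) = 1/0.6101² = 2.686.
At 16.6°: sec²(16.6°) = 1/0.9583² = 1.089.
Ratio = 2.686/1.089 = cos²(16.6°)/cos²(52.4°) ≈ 2.47.

2.47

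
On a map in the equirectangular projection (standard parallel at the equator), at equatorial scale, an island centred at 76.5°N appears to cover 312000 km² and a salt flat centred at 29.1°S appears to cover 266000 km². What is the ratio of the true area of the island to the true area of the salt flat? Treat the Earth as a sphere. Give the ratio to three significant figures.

Plate carrée has h = 1 and k = sec φ, giving areal scale sec φ; true area = (apparent area) · cos φ.
True area of island: 312000 × cos(76.5°) = 312000 × 0.2334 = 72830 km².
True area of salt flat: 266000 × cos(29.1°) = 266000 × 0.8738 = 232400 km².
Ratio = 72830 / 232400 ≈ 0.313.

0.313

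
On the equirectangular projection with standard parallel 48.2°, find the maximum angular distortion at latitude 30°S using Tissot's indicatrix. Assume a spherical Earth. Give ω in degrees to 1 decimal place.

In the equirectangular projection with standard parallel φ₀ = 48.2° (x = Rλ cos φ₀, y = Rφ), meridians are true-scale (h = 1) and the parallel scale is k = cos φ₀ / cos φ.
At 30°: h = 1.000, k = 0.7696; principal scales a = 1.000, b = 0.7696.
sin(ω/2) = (a − b)/(a + b) = 0.2304/1.770 = 0.1302, so ω = 2 arcsin(0.1302) ≈ 15.0°.

15.0°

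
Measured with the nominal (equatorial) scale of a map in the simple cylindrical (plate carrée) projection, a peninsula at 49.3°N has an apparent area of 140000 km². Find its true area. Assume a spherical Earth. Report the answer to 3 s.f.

For the equirectangular projection with φ₀ = 0 (plate carrée), h = 1 along meridians and k = sec φ along parallels.
Areal scale = h·k = 1 × sec φ; at 49.3°, h = 1.000, k = 1.534, so h·k = 1.534.
True area = apparent / (areal scale) = 140000 / 1.534 ≈ 91300 km².

91300 km²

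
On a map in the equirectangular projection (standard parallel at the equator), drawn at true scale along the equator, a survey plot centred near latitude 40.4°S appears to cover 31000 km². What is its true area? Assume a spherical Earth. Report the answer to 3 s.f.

23600 km²

In the plate carrée (x = Rλ, y = Rφ), meridians are true-scale (h = 1) and parallels are stretched by k = sec φ.
Areal scale = h·k = 1 × sec φ; at 40.4°, h = 1.000, k = 1.313, so h·k = 1.313.
True area = apparent / (areal scale) = 31000 / 1.313 ≈ 23600 km².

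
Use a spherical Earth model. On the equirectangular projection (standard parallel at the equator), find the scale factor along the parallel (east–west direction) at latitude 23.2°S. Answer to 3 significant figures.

1.09

In the plate carrée (x = Rλ, y = Rφ), meridians are true-scale (h = 1) and parallels are stretched by k = sec φ.
k = 1/cos 23.2° = 1/0.9191 = 1.088.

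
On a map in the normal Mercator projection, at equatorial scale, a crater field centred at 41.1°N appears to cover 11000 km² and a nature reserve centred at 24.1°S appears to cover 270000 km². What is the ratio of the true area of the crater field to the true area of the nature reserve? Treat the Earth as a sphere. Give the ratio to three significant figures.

Since Mercator area scale is 1/cos²φ, the true area equals the apparent area multiplied by cos²φ.
True area of crater field: 11000 × cos²(41.1°) = 11000 × 0.5679 = 6246 km².
True area of nature reserve: 270000 × cos²(24.1°) = 270000 × 0.8333 = 225000 km².
Ratio = 6246 / 225000 ≈ 0.0278.

0.0278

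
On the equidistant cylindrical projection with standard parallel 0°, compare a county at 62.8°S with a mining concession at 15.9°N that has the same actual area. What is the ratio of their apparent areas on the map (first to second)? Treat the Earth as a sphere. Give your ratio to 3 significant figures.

For the equirectangular projection with φ₀ = 0 (plate carrée), h = 1 along meridians and k = sec φ along parallels.
Areal scale at 62.8°: h·k = 1.000 × 2.188 = 2.188.
Areal scale at 15.9°: h·k = 1.000 × 1.040 = 1.040.
Ratio = 2.188/1.040 ≈ 2.10.

2.10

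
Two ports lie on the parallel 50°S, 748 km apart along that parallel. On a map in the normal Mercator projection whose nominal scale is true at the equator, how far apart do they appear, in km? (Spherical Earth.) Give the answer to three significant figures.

Mercator is conformal, so the point scale is isotropic: h = k = sec φ = 1/cos φ.
Along the parallel, k = sec 50° = 1/0.6428 = 1.556.
Map distance = 748 × 1.556 ≈ 1160 km.

1160 km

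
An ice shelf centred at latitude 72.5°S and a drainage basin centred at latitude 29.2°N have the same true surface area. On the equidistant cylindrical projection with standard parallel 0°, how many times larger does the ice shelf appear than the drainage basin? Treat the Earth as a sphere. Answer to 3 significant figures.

2.90

For the equirectangular projection with φ₀ = 0 (plate carrée), h = 1 along meridians and k = sec φ along parallels.
Areal scale at 72.5°: h·k = 1.000 × 3.326 = 3.326.
Areal scale at 29.2°: h·k = 1.000 × 1.146 = 1.146.
Ratio = 3.326/1.146 ≈ 2.90.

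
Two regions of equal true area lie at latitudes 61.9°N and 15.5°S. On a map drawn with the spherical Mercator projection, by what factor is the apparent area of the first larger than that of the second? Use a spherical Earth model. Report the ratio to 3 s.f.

On Mercator, area is exaggerated by sec²φ = 1/cos²φ.
At 61.9°: sec²(61.9°) = 1/0.4710² = 4.508.
At 15.5°: sec²(15.5°) = 1/0.9636² = 1.077.
Ratio = 4.508/1.077 = cos²(15.5°)/cos²(61.9°) ≈ 4.19.

4.19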